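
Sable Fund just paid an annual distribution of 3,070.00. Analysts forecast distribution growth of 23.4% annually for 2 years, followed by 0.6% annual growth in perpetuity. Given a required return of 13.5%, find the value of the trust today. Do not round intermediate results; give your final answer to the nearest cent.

D_1 = 3788.38000
D_2 = 4674.86092
Terminal value at year 2: TV = D_2×(1+g_2)/(r−g_2) = 4702.91009/0.129 = 36456.66733
P_0 = D_1/(1+r)^1 + D_2/(1+r)^2 + TV/(1+r)^2
    = 3337.77974 + 3628.91647 + 28299.92224 = 35266.61845

35266.62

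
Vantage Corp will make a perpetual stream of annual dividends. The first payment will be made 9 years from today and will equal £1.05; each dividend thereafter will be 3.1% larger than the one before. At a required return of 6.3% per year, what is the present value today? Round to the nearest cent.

£20.13

Value at end of year 8: C₁ / (r − g) = £1.05 / (0.063 − 0.031) = £32.8125
Discount to today: PV = £32.8125 / (1 + 0.063)^8 = £32.8125 / 1.630295 = £20.13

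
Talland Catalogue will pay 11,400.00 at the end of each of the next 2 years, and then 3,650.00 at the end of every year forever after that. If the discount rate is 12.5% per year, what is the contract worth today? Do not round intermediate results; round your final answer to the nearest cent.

42212.35

PV of 2-year annuity: 11,400.00 × [1 − (1+0.125)^−2] / 0.125 = 19140.74074
Perpetuity value at year 2: 3,650.00 / 0.125 = 29200.00000
PV of perpetuity: 29200.00000 / (1+0.125)^2 = 23071.60494
Total PV = 19140.74074 + 23071.60494 = 42212.34568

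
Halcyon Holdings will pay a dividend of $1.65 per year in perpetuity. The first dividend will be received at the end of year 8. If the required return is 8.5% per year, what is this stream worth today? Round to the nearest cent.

$10.97

Value at end of year 7: C / r = $1.65 / 0.085 = $19.4118
Discount to today: PV = $19.4118 / (1 + 0.085)^7 = $19.4118 / 1.770142 = $10.97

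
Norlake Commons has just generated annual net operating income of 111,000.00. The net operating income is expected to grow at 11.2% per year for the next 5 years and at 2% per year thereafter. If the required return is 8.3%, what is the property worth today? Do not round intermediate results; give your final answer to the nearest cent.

2652201.97

D_1 = 123432.00000
D_2 = 137256.38400
D_3 = 152629.09901
D_4 = 169723.55810
D_5 = 188732.59660
Terminal value at year 5: TV = D_5×(1+g_2)/(r−g_2) = 192507.24854/0.063 = 3055670.61168
P_0 = D_1/(1+r)^1 + D_2/(1+r)^2 + D_3/(1+r)^3 + D_4/(1+r)^4 + D_5/(1+r)^5 + TV/(1+r)^5
    = 113972.29917 + 117024.18899 + 120157.80070 + 123375.32260 + 126679.00160 + 2050993.35923 = 2652201.97229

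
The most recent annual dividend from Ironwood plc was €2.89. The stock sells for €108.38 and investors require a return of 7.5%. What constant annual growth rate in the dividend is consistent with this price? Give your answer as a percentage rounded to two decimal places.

4.71%

P = D₀(1+g)/(r−g) ⇒ P(r−g) = D₀(1+g) ⇒ g(P+D₀) = P·r − D₀
g = (P·r − D₀)/(P + D₀) = (€108.38×0.075 − €2.89) / (€108.38 + €2.89) = 0.047079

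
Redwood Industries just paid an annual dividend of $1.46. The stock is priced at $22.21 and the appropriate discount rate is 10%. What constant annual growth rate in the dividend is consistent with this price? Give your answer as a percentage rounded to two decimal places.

P = D₀(1+g)/(r−g) ⇒ P(r−g) = D₀(1+g) ⇒ g(P+D₀) = P·r − D₀
g = (P·r − D₀)/(P + D₀) = ($22.21×0.1 − $1.46) / ($22.21 + $1.46) = 0.032150

3.22%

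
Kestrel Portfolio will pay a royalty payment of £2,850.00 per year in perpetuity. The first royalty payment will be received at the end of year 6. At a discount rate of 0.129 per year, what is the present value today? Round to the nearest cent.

£12044.41

Value at end of year 5: C / r = £2,850.00 / 0.129 = £22,093.0233
Discount to today: PV = £22,093.0233 / (1 + 0.129)^5 = £22,093.0233 / 1.834297 = £12,044.41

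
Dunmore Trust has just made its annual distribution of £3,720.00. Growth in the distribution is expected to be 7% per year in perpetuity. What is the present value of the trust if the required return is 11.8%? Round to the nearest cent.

£82925.00

D₁ = D₀ × (1 + g) = £3,720.00 × 1.07 = £3,980.4000
Growing perpetuity: P = D₁ / (r − g) = £3,980.4000 / (0.118 − 0.07) = £82,925.00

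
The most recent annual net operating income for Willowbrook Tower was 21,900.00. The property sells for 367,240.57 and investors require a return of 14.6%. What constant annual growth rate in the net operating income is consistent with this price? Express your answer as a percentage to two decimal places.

8.15%

P = D₀(1+g)/(r−g) ⇒ P(r−g) = D₀(1+g) ⇒ g(P+D₀) = P·r − D₀
g = (P·r − D₀)/(P + D₀) = (367,240.57×0.146 − 21,900.00) / (367,240.57 + 21,900.00) = 0.081506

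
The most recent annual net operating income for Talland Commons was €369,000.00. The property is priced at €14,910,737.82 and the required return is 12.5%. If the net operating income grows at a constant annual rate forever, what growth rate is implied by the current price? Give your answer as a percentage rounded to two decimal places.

9.78%

P = D₀(1+g)/(r−g) ⇒ P(r−g) = D₀(1+g) ⇒ g(P+D₀) = P·r − D₀
g = (P·r − D₀)/(P + D₀) = (€14,910,737.82×0.125 − €369,000.00) / (€14,910,737.82 + €369,000.00) = 0.097832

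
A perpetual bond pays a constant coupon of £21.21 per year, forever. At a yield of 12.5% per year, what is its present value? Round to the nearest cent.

Level perpetuity: PV = C / r = £21.21 / 0.125 = £169.68

£169.68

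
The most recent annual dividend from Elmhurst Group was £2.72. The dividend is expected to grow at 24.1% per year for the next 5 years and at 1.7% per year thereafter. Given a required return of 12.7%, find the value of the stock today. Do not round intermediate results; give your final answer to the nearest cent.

D_1 = 3.37552
D_2 = 4.18902
D_3 = 5.19857
D_4 = 6.45143
D_5 = 8.00623
Terminal value at year 5: TV = D_5×(1+g_2)/(r−g_2) = 8.14233/0.11 = 74.02119
P_0 = D_1/(1+r)^1 + D_2/(1+r)^2 + D_3/(1+r)^3 + D_4/(1+r)^4 + D_5/(1+r)^5 + TV/(1+r)^5
    = 2.99514 + 3.29811 + 3.63172 + 3.99908 + 4.40360 + 40.71332 = 59.04097

£59.04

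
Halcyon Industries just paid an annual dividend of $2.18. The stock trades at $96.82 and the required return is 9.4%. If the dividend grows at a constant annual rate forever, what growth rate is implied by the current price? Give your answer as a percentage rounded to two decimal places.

P = D₀(1+g)/(r−g) ⇒ P(r−g) = D₀(1+g) ⇒ g(P+D₀) = P·r − D₀
g = (P·r − D₀)/(P + D₀) = ($96.82×0.094 − $2.18) / ($96.82 + $2.18) = 0.069910

6.99%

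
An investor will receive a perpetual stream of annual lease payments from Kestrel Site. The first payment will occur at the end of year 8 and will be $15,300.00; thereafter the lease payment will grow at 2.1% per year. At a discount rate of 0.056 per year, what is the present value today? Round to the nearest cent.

$298521.74

Value at end of year 7: C₁ / (r − g) = $15,300.00 / (0.056 − 0.021) = $437,142.8571
Discount to today: PV = $437,142.8571 / (1 + 0.056)^7 = $437,142.8571 / 1.464359 = $298,521.74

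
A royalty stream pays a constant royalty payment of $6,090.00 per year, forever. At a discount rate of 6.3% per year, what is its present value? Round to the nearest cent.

$96666.67

Level perpetuity: PV = C / r = $6,090.00 / 0.063 = $96,666.67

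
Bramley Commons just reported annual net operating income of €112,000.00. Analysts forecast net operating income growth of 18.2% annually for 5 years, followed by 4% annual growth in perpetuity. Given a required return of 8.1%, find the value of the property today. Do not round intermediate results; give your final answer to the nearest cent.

D_1 = 132384.00000
D_2 = 156477.88800
D_3 = 184956.86362
D_4 = 218619.01279
D_5 = 258407.67312
Terminal value at year 5: TV = D_5×(1+g_2)/(r−g_2) = 268743.98005/0.041 = 6554731.22067
P_0 = D_1/(1+r)^1 + D_2/(1+r)^2 + D_3/(1+r)^3 + D_4/(1+r)^4 + D_5/(1+r)^5 + TV/(1+r)^5
    = 122464.38483 + 133906.47814 + 146417.62919 + 160097.72221 + 175055.97378 + 4440444.21285 = 5178386.40099

€5178386.40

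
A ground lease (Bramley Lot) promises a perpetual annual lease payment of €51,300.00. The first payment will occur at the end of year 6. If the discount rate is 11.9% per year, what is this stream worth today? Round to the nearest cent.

€245708.38

Value at end of year 5: C / r = €51,300.00 / 0.119 = €431,092.4370
Discount to today: PV = €431,092.4370 / (1 + 0.119)^5 = €431,092.4370 / 1.754488 = €245,708.38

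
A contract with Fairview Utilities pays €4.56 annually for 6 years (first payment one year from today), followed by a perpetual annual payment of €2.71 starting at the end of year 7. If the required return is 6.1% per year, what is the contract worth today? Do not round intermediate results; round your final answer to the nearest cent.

€53.49

PV of 6-year annuity: €4.56 × [1 − (1+0.061)^−6] / 0.061 = 22.35272
Perpetuity value at year 6: €2.71 / 0.061 = 44.42623
PV of perpetuity: 44.42623 / (1+0.061)^6 = 31.14205
Total PV = 22.35272 + 31.14205 = 53.49477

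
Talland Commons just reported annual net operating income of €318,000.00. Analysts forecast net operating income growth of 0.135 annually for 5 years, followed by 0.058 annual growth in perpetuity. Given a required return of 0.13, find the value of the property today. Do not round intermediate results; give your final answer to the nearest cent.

D_1 = 360930.00000
D_2 = 409655.55000
D_3 = 464959.04925
D_4 = 527728.52090
D_5 = 598971.87122
Terminal value at year 5: TV = D_5×(1+g_2)/(r−g_2) = 633712.23975/0.072 = 8801558.88543
P_0 = D_1/(1+r)^1 + D_2/(1+r)^2 + D_3/(1+r)^3 + D_4/(1+r)^4 + D_5/(1+r)^5 + TV/(1+r)^5
    = 319407.07965 + 320820.38531 + 322239.94454 + 323665.78500 + 325097.93449 + 4777133.53735 = 6388364.66633

€6388364.67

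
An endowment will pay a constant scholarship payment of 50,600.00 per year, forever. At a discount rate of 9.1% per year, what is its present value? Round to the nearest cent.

Level perpetuity: PV = C / r = 50,600.00 / 0.091 = 556,043.96

556043.96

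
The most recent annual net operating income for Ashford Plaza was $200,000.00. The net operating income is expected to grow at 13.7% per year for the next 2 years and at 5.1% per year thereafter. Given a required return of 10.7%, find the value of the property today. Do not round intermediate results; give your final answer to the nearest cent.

D_1 = 227400.00000
D_2 = 258553.80000
Terminal value at year 2: TV = D_2×(1+g_2)/(r−g_2) = 271740.04380/0.056 = 4852500.78214
P_0 = D_1/(1+r)^1 + D_2/(1+r)^2 + TV/(1+r)^2
    = 205420.05420 + 210986.99334 + 3959773.74998 = 4376180.79752

$4376180.80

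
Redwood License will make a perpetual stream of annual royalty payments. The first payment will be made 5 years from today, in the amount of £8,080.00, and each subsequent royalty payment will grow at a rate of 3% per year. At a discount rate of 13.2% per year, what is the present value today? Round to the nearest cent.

Value at end of year 4: C₁ / (r − g) = £8,080.00 / (0.132 − 0.03) = £79,215.6863
Discount to today: PV = £79,215.6863 / (1 + 0.132)^4 = £79,215.6863 / 1.642047 = £48,242.02

£48242.02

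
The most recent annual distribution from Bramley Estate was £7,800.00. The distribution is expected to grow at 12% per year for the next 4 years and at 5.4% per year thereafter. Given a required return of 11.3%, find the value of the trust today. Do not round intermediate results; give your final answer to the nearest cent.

D_1 = 8736.00000
D_2 = 9784.32000
D_3 = 10958.43840
D_4 = 12273.45101
Terminal value at year 4: TV = D_4×(1+g_2)/(r−g_2) = 12936.21736/0.059 = 219257.92140
P_0 = D_1/(1+r)^1 + D_2/(1+r)^2 + D_3/(1+r)^3 + D_4/(1+r)^4 + TV/(1+r)^4
    = 7849.05660 + 7898.42174 + 7948.09735 + 7998.08538 + 142881.05072 = 174574.71179

£174574.71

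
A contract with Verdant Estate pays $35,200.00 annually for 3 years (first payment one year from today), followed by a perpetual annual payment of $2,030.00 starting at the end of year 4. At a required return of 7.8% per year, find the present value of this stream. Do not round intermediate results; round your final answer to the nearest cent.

PV of 3-year annuity: $35,200.00 × [1 − (1+0.078)^−3] / 0.078 = 91042.18045
Perpetuity value at year 3: $2,030.00 / 0.078 = 26025.64103
PV of perpetuity: 26025.64103 / (1+0.078)^3 = 20775.19710
Total PV = 91042.18045 + 20775.19710 = 111817.37755

$111817.38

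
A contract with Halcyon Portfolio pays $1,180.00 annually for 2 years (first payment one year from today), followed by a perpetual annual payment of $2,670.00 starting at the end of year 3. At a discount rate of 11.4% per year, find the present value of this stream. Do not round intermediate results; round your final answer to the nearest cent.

$20882.88

PV of 2-year annuity: $1,180.00 × [1 − (1+0.114)^−2] / 0.114 = 2010.09512
Perpetuity value at year 2: $2,670.00 / 0.114 = 23421.05263
PV of perpetuity: 23421.05263 / (1+0.114)^2 = 18872.78656
Total PV = 2010.09512 + 18872.78656 = 20882.88168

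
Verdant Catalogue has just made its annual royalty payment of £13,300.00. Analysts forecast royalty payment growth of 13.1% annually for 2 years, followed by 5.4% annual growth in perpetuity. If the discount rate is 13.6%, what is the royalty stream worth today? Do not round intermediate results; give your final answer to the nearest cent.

D_1 = 15042.30000
D_2 = 17012.84130
Terminal value at year 2: TV = D_2×(1+g_2)/(r−g_2) = 17931.53473/0.082 = 218677.25281
P_0 = D_1/(1+r)^1 + D_2/(1+r)^2 + TV/(1+r)^2
    = 13241.46127 + 13183.18019 + 169452.09656 = 195876.73802

£195876.74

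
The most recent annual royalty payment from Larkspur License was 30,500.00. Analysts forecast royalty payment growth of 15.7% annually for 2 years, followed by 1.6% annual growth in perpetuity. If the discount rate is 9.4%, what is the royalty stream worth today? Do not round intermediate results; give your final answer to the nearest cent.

510726.31

D_1 = 35288.50000
D_2 = 40828.79450
Terminal value at year 2: TV = D_2×(1+g_2)/(r−g_2) = 41482.05521/0.078 = 531821.22067
P_0 = D_1/(1+r)^1 + D_2/(1+r)^2 + TV/(1+r)^2
    = 32256.39854 + 34113.94251 + 444355.96913 = 510726.31018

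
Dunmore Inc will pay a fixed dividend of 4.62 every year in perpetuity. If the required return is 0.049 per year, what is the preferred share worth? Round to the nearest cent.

Level perpetuity: PV = C / r = 4.62 / 0.049 = 94.29

94.29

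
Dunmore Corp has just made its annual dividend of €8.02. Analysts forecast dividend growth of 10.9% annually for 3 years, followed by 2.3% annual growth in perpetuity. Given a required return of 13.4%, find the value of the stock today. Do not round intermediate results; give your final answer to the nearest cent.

€92.15

D_1 = 8.89418
D_2 = 9.86365
D_3 = 10.93878
Terminal value at year 3: TV = D_3×(1+g_2)/(r−g_2) = 11.19038/0.111 = 100.81419
P_0 = D_1/(1+r)^1 + D_2/(1+r)^2 + D_3/(1+r)^3 + TV/(1+r)^3
    = 7.84319 + 7.67028 + 7.50118 + 69.13254 = 92.14720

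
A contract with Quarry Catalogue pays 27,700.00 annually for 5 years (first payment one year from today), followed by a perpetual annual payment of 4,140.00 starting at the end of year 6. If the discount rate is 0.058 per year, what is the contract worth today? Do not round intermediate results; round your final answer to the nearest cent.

PV of 5-year annuity: 27,700.00 × [1 − (1+0.058)^−5] / 0.058 = 117320.07470
Perpetuity value at year 5: 4,140.00 / 0.058 = 71379.31034
PV of perpetuity: 71379.31034 / (1+0.058)^5 = 53844.82987
Total PV = 117320.07470 + 53844.82987 = 171164.90456

171164.90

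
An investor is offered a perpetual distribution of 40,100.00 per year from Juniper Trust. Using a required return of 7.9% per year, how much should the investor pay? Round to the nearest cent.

507594.94

Level perpetuity: PV = C / r = 40,100.00 / 0.079 = 507,594.94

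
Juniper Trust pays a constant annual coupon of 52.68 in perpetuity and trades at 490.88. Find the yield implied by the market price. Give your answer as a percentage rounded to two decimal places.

P = C/r ⇒ r = C/P = 52.68/490.88 = 0.107317

10.73%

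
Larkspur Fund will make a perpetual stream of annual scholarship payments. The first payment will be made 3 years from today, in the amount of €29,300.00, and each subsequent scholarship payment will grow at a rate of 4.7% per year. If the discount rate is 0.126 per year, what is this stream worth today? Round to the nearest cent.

€292525.51

Value at end of year 2: C₁ / (r − g) = €29,300.00 / (0.126 − 0.047) = €370,886.0759
Discount to today: PV = €370,886.0759 / (1 + 0.126)^2 = €370,886.0759 / 1.267876 = €292,525.51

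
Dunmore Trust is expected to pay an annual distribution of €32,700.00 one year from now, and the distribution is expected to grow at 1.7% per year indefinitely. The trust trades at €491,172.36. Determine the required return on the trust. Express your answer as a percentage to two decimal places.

P = D₁/(r − g) ⇒ r = D₁/P + g = €32,700.0000/€491,172.36 + 0.017 = 0.066575 + 0.017 = 0.083575

8.36%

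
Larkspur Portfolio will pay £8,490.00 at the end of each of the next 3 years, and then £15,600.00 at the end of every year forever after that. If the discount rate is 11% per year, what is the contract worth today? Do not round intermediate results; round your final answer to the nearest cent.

PV of 3-year annuity: £8,490.00 × [1 − (1+0.11)^−3] / 0.11 = 20747.13793
Perpetuity value at year 3: £15,600.00 / 0.11 = 141818.18182
PV of perpetuity: 141818.18182 / (1+0.11)^3 = 103696.23226
Total PV = 20747.13793 + 103696.23226 = 124443.37019

£124443.37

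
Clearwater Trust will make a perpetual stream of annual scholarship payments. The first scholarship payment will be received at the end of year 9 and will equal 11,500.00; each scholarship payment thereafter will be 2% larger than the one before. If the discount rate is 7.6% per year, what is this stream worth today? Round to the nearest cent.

Value at end of year 8: C₁ / (r − g) = 11,500.00 / (0.076 − 0.02) = 205,357.1429
Discount to today: PV = 205,357.1429 / (1 + 0.076)^8 = 205,357.1429 / 1.796794 = 114,290.90

114290.90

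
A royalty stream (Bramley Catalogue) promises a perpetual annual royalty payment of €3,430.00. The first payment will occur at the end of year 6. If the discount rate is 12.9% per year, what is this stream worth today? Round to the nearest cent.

Value at end of year 5: C / r = €3,430.00 / 0.129 = €26,589.1473
Discount to today: PV = €26,589.1473 / (1 + 0.129)^5 = €26,589.1473 / 1.834297 = €14,495.55

€14495.55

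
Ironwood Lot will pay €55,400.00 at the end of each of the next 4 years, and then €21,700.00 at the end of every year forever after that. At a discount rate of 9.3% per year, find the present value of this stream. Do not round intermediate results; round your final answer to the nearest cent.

€341796.82

PV of 4-year annuity: €55,400.00 × [1 − (1+0.093)^−4] / 0.093 = 178304.95689
Perpetuity value at year 4: €21,700.00 / 0.093 = 233333.33333
PV of perpetuity: 233333.33333 / (1+0.093)^4 = 163491.86105
Total PV = 178304.95689 + 163491.86105 = 341796.81794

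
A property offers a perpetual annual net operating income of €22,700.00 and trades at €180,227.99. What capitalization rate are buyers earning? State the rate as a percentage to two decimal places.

P = C/r ⇒ r = C/P = €22,700.00/€180,227.99 = 0.125952

12.60%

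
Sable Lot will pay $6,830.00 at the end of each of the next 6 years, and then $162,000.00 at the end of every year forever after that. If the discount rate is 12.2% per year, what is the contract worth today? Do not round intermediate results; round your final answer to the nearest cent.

$693499.16

PV of 6-year annuity: $6,830.00 × [1 − (1+0.122)^−6] / 0.122 = 27922.56858
Perpetuity value at year 6: $162,000.00 / 0.122 = 1327868.85246
PV of perpetuity: 1327868.85246 / (1+0.122)^6 = 665576.59617
Total PV = 27922.56858 + 665576.59617 = 693499.16475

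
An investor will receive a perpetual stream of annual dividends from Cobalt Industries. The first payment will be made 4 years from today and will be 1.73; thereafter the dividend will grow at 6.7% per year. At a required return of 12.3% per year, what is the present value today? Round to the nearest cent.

21.81

Value at end of year 3: C₁ / (r − g) = 1.73 / (0.123 − 0.067) = 30.8929
Discount to today: PV = 30.8929 / (1 + 0.123)^3 = 30.8929 / 1.416248 = 21.81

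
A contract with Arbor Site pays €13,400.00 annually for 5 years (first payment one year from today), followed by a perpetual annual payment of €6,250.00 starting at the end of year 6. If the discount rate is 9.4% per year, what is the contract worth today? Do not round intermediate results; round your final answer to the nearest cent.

PV of 5-year annuity: €13,400.00 × [1 − (1+0.094)^−5] / 0.094 = 51584.83786
Perpetuity value at year 5: €6,250.00 / 0.094 = 66489.36170
PV of perpetuity: 66489.36170 / (1+0.094)^5 = 42429.26941
Total PV = 51584.83786 + 42429.26941 = 94014.10728

€94014.11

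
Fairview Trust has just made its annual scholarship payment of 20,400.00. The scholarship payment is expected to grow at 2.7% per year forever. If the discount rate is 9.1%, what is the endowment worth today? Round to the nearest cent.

327356.25

D₁ = D₀ × (1 + g) = 20,400.00 × 1.027 = 20,950.8000
Growing perpetuity: P = D₁ / (r − g) = 20,950.8000 / (0.091 − 0.027) = 327,356.25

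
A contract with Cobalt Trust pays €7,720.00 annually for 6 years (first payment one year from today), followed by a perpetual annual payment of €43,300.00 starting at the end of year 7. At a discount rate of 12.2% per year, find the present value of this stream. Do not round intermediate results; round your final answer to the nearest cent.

PV of 6-year annuity: €7,720.00 × [1 − (1+0.122)^−6] / 0.122 = 31561.08777
Perpetuity value at year 6: €43,300.00 / 0.122 = 354918.03279
PV of perpetuity: 354918.03279 / (1+0.122)^6 = 177897.94206
Total PV = 31561.08777 + 177897.94206 = 209459.02983

€209459.03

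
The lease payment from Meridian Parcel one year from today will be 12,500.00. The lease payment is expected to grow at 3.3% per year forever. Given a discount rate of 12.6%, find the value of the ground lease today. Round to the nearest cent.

134408.60

Growing perpetuity: P = D₁ / (r − g) = 12,500.0000 / (0.126 − 0.033) = 134,408.60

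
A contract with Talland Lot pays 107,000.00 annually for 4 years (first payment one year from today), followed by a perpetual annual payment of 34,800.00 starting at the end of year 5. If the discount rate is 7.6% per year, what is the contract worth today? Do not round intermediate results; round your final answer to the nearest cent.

PV of 4-year annuity: 107,000.00 × [1 − (1+0.076)^−4] / 0.076 = 357576.03128
Perpetuity value at year 4: 34,800.00 / 0.076 = 457894.73684
PV of perpetuity: 457894.73684 / (1+0.076)^4 = 341598.98087
Total PV = 357576.03128 + 341598.98087 = 699175.01216

699175.01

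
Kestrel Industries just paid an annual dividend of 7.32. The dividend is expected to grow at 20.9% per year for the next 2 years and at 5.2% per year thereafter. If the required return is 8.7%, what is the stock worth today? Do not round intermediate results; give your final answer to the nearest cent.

289.37

D_1 = 8.84988
D_2 = 10.69950
Terminal value at year 2: TV = D_2×(1+g_2)/(r−g_2) = 11.25588/0.035 = 321.59655
P_0 = D_1/(1+r)^1 + D_2/(1+r)^2 + TV/(1+r)^2
    = 8.14156 + 9.05534 + 272.17754 = 289.37444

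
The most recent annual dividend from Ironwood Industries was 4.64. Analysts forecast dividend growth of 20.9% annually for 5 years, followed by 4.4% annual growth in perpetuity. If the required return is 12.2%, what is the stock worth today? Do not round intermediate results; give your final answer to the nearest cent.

D_1 = 5.60976
D_2 = 6.78220
D_3 = 8.19968
D_4 = 9.91341
D_5 = 11.98532
Terminal value at year 5: TV = D_5×(1+g_2)/(r−g_2) = 12.51267/0.078 = 160.41884
P_0 = D_1/(1+r)^1 + D_2/(1+r)^2 + D_3/(1+r)^3 + D_4/(1+r)^4 + D_5/(1+r)^5 + TV/(1+r)^5
    = 4.99979 + 5.38747 + 5.80522 + 6.25535 + 6.74039 + 90.21756 = 119.40578

119.41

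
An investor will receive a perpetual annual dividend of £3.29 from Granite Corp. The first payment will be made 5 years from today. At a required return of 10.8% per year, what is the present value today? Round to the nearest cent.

£20.21

Value at end of year 4: C / r = £3.29 / 0.108 = £30.4630
Discount to today: PV = £30.4630 / (1 + 0.108)^4 = £30.4630 / 1.507159 = £20.21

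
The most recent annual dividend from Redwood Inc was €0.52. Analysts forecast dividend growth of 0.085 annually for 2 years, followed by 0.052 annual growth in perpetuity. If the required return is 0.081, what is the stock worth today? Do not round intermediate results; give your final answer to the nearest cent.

D_1 = 0.56420
D_2 = 0.61216
Terminal value at year 2: TV = D_2×(1+g_2)/(r−g_2) = 0.64399/0.029 = 22.20652
P_0 = D_1/(1+r)^1 + D_2/(1+r)^2 + TV/(1+r)^2
    = 0.52192 + 0.52386 + 19.00331 = 20.04909

€20.05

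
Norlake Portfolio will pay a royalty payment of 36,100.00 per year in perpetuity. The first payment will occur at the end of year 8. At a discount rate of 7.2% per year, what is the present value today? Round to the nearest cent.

Value at end of year 7: C / r = 36,100.00 / 0.072 = 501,388.8889
Discount to today: PV = 501,388.8889 / (1 + 0.072)^7 = 501,388.8889 / 1.626910 = 308,184.79

308184.79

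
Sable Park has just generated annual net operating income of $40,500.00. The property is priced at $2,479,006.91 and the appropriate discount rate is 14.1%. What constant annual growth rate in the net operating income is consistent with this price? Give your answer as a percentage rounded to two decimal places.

P = D₀(1+g)/(r−g) ⇒ P(r−g) = D₀(1+g) ⇒ g(P+D₀) = P·r − D₀
g = (P·r − D₀)/(P + D₀) = ($2,479,006.91×0.141 − $40,500.00) / ($2,479,006.91 + $40,500.00) = 0.122659

12.27%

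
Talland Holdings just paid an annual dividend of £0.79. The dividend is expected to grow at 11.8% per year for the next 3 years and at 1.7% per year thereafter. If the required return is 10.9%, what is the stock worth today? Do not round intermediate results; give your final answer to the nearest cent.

£11.36

D_1 = 0.88322
D_2 = 0.98744
D_3 = 1.10396
Terminal value at year 3: TV = D_3×(1+g_2)/(r−g_2) = 1.12273/0.092 = 12.20353
P_0 = D_1/(1+r)^1 + D_2/(1+r)^2 + D_3/(1+r)^3 + TV/(1+r)^3
    = 0.79641 + 0.80287 + 0.80939 + 8.94728 = 11.35595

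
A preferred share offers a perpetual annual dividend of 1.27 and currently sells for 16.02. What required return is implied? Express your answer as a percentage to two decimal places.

7.93%

P = C/r ⇒ r = C/P = 1.27/16.02 = 0.079276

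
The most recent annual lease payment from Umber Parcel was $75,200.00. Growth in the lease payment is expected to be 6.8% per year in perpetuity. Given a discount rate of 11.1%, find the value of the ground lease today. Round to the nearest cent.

D₁ = D₀ × (1 + g) = $75,200.00 × 1.068 = $80,313.6000
Growing perpetuity: P = D₁ / (r − g) = $80,313.6000 / (0.111 − 0.068) = $1,867,758.14

$1867758.14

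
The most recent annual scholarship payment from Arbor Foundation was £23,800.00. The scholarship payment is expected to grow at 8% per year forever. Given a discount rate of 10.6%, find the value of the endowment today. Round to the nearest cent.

D₁ = D₀ × (1 + g) = £23,800.00 × 1.08 = £25,704.0000
Growing perpetuity: P = D₁ / (r − g) = £25,704.0000 / (0.106 − 0.08) = £988,615.38

£988615.38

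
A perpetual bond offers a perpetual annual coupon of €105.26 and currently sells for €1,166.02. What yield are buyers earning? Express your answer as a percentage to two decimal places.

9.03%

P = C/r ⇒ r = C/P = €105.26/€1,166.02 = 0.090273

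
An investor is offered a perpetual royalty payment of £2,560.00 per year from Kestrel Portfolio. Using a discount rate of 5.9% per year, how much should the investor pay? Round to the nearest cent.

Level perpetuity: PV = C / r = £2,560.00 / 0.059 = £43,389.83

£43389.83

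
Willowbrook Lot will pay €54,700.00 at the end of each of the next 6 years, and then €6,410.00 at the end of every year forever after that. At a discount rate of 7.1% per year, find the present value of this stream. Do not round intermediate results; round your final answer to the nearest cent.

PV of 6-year annuity: €54,700.00 × [1 − (1+0.071)^−6] / 0.071 = 259926.75960
Perpetuity value at year 6: €6,410.00 / 0.071 = 90281.69014
PV of perpetuity: 90281.69014 / (1+0.071)^6 = 59822.26548
Total PV = 259926.75960 + 59822.26548 = 319749.02508

€319749.03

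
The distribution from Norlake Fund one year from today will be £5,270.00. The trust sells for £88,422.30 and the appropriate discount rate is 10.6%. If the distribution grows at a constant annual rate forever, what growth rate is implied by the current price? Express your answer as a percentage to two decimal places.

P = D₁/(r−g) ⇒ g = r − D₁/P = 0.106 − £5,270.00/£88,422.30 = 0.046400

4.64%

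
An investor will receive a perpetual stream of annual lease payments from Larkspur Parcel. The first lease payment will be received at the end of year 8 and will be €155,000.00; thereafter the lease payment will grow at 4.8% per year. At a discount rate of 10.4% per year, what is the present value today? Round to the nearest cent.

Value at end of year 7: C₁ / (r − g) = €155,000.00 / (0.104 − 0.048) = €2,767,857.1429
Discount to today: PV = €2,767,857.1429 / (1 + 0.104)^7 = €2,767,857.1429 / 1.998865 = €1,384,714.24

€1384714.24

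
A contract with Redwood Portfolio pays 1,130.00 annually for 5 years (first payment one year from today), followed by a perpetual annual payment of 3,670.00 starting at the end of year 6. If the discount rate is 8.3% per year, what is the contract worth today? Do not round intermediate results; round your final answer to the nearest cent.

PV of 5-year annuity: 1,130.00 × [1 − (1+0.083)^−5] / 0.083 = 4476.31235
Perpetuity value at year 5: 3,670.00 / 0.083 = 44216.86747
PV of perpetuity: 44216.86747 / (1+0.083)^5 = 29678.75569
Total PV = 4476.31235 + 29678.75569 = 34155.06803

34155.07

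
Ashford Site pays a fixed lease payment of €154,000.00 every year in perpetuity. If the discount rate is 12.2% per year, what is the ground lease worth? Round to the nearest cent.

Level perpetuity: PV = C / r = €154,000.00 / 0.122 = €1,262,295.08

€1262295.08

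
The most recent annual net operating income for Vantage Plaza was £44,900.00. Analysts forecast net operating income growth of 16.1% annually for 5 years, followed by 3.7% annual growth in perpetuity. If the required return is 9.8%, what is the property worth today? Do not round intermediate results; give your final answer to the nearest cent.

D_1 = 52128.90000
D_2 = 60521.65290
D_3 = 70265.63902
D_4 = 81578.40690
D_5 = 94712.53041
Terminal value at year 5: TV = D_5×(1+g_2)/(r−g_2) = 98216.89403/0.061 = 1610113.01696
P_0 = D_1/(1+r)^1 + D_2/(1+r)^2 + D_3/(1+r)^3 + D_4/(1+r)^4 + D_5/(1+r)^5 + TV/(1+r)^5
    = 47476.22951 + 50200.27546 + 53080.61914 + 56126.22843 + 59346.58580 + 1008891.95863 = 1275121.89697

£1275121.90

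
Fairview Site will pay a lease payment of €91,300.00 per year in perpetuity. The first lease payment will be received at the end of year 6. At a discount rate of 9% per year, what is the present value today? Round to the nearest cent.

€659319.28

Value at end of year 5: C / r = €91,300.00 / 0.09 = €1,014,444.4444
Discount to today: PV = €1,014,444.4444 / (1 + 0.09)^5 = €1,014,444.4444 / 1.538624 = €659,319.28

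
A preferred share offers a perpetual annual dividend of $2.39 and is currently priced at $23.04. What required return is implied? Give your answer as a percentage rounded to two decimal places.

P = C/r ⇒ r = C/P = $2.39/$23.04 = 0.103733

10.37%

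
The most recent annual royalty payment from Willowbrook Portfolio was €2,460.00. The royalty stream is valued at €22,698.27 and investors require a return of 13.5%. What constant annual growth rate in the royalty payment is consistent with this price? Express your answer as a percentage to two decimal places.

2.40%

P = D₀(1+g)/(r−g) ⇒ P(r−g) = D₀(1+g) ⇒ g(P+D₀) = P·r − D₀
g = (P·r − D₀)/(P + D₀) = (€22,698.27×0.135 − €2,460.00) / (€22,698.27 + €2,460.00) = 0.024019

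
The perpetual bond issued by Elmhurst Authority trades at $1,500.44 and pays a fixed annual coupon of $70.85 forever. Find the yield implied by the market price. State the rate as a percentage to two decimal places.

4.72%

P = C/r ⇒ r = C/P = $70.85/$1,500.44 = 0.047219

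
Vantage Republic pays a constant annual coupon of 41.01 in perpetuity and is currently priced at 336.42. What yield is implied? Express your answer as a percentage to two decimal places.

12.19%

P = C/r ⇒ r = C/P = 41.01/336.42 = 0.121901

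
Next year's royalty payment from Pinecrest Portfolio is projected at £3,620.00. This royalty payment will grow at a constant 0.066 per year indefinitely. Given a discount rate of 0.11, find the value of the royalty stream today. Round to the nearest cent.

Growing perpetuity: P = D₁ / (r − g) = £3,620.0000 / (0.11 − 0.066) = £82,272.73

£82272.73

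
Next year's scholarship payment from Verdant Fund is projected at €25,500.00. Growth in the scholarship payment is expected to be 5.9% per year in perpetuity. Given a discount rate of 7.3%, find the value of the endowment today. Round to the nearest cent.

€1821428.57

Growing perpetuity: P = D₁ / (r − g) = €25,500.0000 / (0.073 − 0.059) = €1,821,428.57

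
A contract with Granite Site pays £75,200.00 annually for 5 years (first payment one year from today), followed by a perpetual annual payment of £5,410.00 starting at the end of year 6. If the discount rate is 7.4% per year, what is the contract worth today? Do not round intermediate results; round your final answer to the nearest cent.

£356222.09

PV of 5-year annuity: £75,200.00 × [1 − (1+0.074)^−5] / 0.074 = 305060.48554
Perpetuity value at year 5: £5,410.00 / 0.074 = 73108.10811
PV of perpetuity: 73108.10811 / (1+0.074)^5 = 51161.60243
Total PV = 305060.48554 + 51161.60243 = 356222.08798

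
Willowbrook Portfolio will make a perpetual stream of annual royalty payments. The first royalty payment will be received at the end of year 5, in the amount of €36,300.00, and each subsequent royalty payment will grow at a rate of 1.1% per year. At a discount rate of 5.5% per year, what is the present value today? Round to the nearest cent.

Value at end of year 4: C₁ / (r − g) = €36,300.00 / (0.055 − 0.011) = €825,000.0000
Discount to today: PV = €825,000.0000 / (1 + 0.055)^4 = €825,000.0000 / 1.238825 = €665,953.81

€665953.81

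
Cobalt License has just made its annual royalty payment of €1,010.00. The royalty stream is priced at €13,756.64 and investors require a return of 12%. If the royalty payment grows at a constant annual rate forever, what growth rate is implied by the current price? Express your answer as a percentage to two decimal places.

4.34%

P = D₀(1+g)/(r−g) ⇒ P(r−g) = D₀(1+g) ⇒ g(P+D₀) = P·r − D₀
g = (P·r − D₀)/(P + D₀) = (€13,756.64×0.12 − €1,010.00) / (€13,756.64 + €1,010.00) = 0.043395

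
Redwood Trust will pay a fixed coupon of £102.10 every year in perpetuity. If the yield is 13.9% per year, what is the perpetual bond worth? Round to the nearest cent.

Level perpetuity: PV = C / r = £102.10 / 0.139 = £734.53

£734.53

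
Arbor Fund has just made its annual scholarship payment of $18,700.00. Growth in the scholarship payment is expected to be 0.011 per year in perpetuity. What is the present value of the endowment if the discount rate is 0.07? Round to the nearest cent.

D₁ = D₀ × (1 + g) = $18,700.00 × 1.011 = $18,905.7000
Growing perpetuity: P = D₁ / (r − g) = $18,905.7000 / (0.07 − 0.011) = $320,435.59

$320435.59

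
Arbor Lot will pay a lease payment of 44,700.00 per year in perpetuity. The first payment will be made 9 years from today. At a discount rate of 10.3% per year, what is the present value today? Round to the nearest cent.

Value at end of year 8: C / r = 44,700.00 / 0.103 = 433,980.5825
Discount to today: PV = 433,980.5825 / (1 + 0.103)^8 = 433,980.5825 / 2.190807 = 198,091.66

198091.66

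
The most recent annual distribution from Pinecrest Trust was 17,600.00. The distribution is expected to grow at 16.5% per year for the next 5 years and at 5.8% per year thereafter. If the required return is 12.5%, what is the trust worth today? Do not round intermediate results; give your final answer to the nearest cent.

D_1 = 20504.00000
D_2 = 23887.16000
D_3 = 27828.54140
D_4 = 32420.25073
D_5 = 37769.59210
Terminal value at year 5: TV = D_5×(1+g_2)/(r−g_2) = 39960.22844/0.067 = 596421.32005
P_0 = D_1/(1+r)^1 + D_2/(1+r)^2 + D_3/(1+r)^3 + D_4/(1+r)^4 + D_5/(1+r)^5 + TV/(1+r)^5
    = 18225.77778 + 18873.80543 + 19544.87407 + 20239.80293 + 20959.44036 + 330971.46125 = 428815.16182

428815.16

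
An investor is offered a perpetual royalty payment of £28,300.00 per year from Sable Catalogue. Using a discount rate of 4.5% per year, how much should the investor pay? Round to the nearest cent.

£628888.89

Level perpetuity: PV = C / r = £28,300.00 / 0.045 = £628,888.89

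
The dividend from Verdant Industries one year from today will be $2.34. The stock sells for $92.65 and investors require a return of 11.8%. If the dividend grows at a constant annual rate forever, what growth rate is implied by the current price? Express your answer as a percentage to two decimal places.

9.27%

P = D₁/(r−g) ⇒ g = r − D₁/P = 0.118 − $2.34/$92.65 = 0.092744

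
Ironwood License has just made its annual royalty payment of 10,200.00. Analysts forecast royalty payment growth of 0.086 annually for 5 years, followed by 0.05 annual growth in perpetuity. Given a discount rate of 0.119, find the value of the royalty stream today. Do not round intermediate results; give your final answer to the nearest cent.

D_1 = 11077.20000
D_2 = 12029.83920
D_3 = 13064.40537
D_4 = 14187.94423
D_5 = 15408.10744
Terminal value at year 5: TV = D_5×(1+g_2)/(r−g_2) = 16178.51281/0.069 = 234471.20013
P_0 = D_1/(1+r)^1 + D_2/(1+r)^2 + D_3/(1+r)^3 + D_4/(1+r)^4 + D_5/(1+r)^5 + TV/(1+r)^5
    = 9899.19571 + 9607.26232 + 9323.93823 + 9048.96955 + 8782.10986 + 133640.80215 = 180302.27782

180302.28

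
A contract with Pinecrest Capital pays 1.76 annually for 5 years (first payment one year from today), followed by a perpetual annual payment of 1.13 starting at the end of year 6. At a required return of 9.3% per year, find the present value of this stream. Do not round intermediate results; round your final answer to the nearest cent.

14.58

PV of 5-year annuity: 1.76 × [1 − (1+0.093)^−5] / 0.093 = 6.79283
Perpetuity value at year 5: 1.13 / 0.093 = 12.15054
PV of perpetuity: 12.15054 / (1+0.093)^5 = 7.78923
Total PV = 6.79283 + 7.78923 = 14.58206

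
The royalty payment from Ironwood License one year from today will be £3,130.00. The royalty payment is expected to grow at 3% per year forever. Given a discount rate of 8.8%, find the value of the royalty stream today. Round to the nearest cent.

£53965.52

Growing perpetuity: P = D₁ / (r − g) = £3,130.0000 / (0.088 − 0.03) = £53,965.52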